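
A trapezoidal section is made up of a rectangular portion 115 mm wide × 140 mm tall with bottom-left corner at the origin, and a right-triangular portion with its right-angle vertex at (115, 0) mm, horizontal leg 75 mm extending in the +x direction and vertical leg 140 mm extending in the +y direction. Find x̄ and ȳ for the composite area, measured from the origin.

rectangular portion: A = 115 × 140 = 16100.00, centroid at (57.50, 70.00).
triangular portion: A = ½·75·140 = 5250.00, centroid at (140.00, 46.67).
ΣA = 21350.00 mm², ΣAx̄ = 1660750.00 mm³, ΣAȳ = 1372000.00 mm³.
x̄ = 1660750.00/21350.00 = 77.79 mm; ȳ = 1372000.00/21350.00 = 64.26 mm.

x̄ = 77.79 mm, ȳ = 64.26 mm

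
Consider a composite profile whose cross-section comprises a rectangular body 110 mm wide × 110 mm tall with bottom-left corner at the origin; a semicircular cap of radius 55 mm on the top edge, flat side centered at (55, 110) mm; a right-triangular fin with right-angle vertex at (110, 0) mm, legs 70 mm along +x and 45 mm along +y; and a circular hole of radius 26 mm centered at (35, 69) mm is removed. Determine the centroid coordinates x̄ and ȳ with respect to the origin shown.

x̄ = 65.17 mm, ȳ = 72.15 mm

Part | A | x̄ᵢ | ȳᵢ | A·x̄ᵢ | A·ȳᵢ
rectangular body | 12100.00 | 55.00 | 55.00 | 665500.00 | 665500.00
semicircular top | 4751.66 | 55.00 | 133.34 | 261341.24 | 633599.14
triangular fin | 1575.00 | 133.33 | 15.00 | 210000.00 | 23625.00
hole | -2123.72 | 35.00 | 69.00 | -74330.08 | -146536.45
Σ | 16302.94 |  |  | 1062511.16 | 1176187.70
x̄ = 1062511.16 / 16302.94 = 65.17 mm
ȳ = 1176187.70 / 16302.94 = 72.15 mm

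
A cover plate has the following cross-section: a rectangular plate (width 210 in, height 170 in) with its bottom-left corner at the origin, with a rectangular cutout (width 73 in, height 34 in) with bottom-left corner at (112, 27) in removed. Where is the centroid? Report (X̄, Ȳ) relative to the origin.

X̄ = 101.75 in, Ȳ = 88.06 in

plate: A = 210 × 170 = 35700.00, centroid at (105.00, 85.00).
hole: A = −(73 × 34) = -2482.00, centroid at (148.50, 44.00).
ΣA = 33218.00 in²
ΣAX̄ = (35700.00)(105.00) + (-2482.00)(148.50) = 3379923.00 in³
ΣAȲ = (35700.00)(85.00) + (-2482.00)(44.00) = 2925292.00 in³
X̄ = 3379923.00 / 33218.00 = 101.75 in
Ȳ = 2925292.00 / 33218.00 = 88.06 in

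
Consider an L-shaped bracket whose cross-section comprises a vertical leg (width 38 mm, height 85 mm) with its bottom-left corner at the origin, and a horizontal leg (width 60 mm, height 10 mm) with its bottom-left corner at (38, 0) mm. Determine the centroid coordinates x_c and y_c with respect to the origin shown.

x_c = 26.68 mm, y_c = 36.63 mm

vertical leg: A = 38 × 85 = 3230.00, centroid at (19.00, 42.50).
horizontal leg: A = 60 × 10 = 600.00, centroid at (68.00, 5.00).
ΣA = 3830.00 mm²
ΣAx_c = (3230.00)(19.00) + (600.00)(68.00) = 102170.00 mm³
ΣAy_c = (3230.00)(42.50) + (600.00)(5.00) = 140275.00 mm³
x_c = 102170.00 / 3830.00 = 26.68 mm
y_c = 140275.00 / 3830.00 = 36.63 mm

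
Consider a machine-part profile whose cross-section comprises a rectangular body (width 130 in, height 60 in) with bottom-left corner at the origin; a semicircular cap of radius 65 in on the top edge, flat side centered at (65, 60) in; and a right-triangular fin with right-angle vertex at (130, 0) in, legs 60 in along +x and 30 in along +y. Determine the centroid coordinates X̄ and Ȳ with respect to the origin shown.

rectangular body: A = 130 × 60 = 7800.00, centroid at (65.00, 30.00).
semicircular top: A = ½π·65² = 6636.61, centroid at (65.00, 87.59).
triangular fin: A = ½·60·30 = 900.00, centroid at (150.00, 10.00).
ΣA = 15336.61 in²
ΣAX̄ = (7800.00)(65.00) + (6636.61)(65.00) + (900.00)(150.00) = 1073379.94 in³
ΣAȲ = (7800.00)(30.00) + (6636.61)(87.59) + (900.00)(10.00) = 824280.20 in³
X̄ = 1073379.94 / 15336.61 = 69.99 in
Ȳ = 824280.20 / 15336.61 = 53.75 in

X̄ = 69.99 in, Ȳ = 53.75 in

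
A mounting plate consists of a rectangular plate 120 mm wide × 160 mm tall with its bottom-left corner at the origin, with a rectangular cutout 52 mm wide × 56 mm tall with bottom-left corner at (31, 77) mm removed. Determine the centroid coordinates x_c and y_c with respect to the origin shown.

Part | A | x̄ᵢ | ȳᵢ | A·x̄ᵢ | A·ȳᵢ
plate | 19200.00 | 60.00 | 80.00 | 1152000.00 | 1536000.00
hole | -2912.00 | 57.00 | 105.00 | -165984.00 | -305760.00
Σ | 16288.00 |  |  | 986016.00 | 1230240.00
x_c = 986016.00 / 16288.00 = 60.54 mm
y_c = 1230240.00 / 16288.00 = 75.53 mm

x_c = 60.54 mm, y_c = 75.53 mm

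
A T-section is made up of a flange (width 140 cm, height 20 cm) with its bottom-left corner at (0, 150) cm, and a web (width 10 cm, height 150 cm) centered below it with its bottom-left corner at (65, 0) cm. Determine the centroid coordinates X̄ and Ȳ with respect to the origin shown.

web: A = 10 × 150 = 1500.00, centroid at (70.00, 75.00).
flange: A = 140 × 20 = 2800.00, centroid at (70.00, 160.00).
ΣA = 4300.00 cm², ΣAX̄ = 301000.00 cm³, ΣAȲ = 560500.00 cm³.
X̄ = 301000.00/4300.00 = 70.00 cm; Ȳ = 560500.00/4300.00 = 130.35 cm.

X̄ = 70.00 cm, Ȳ = 130.35 cm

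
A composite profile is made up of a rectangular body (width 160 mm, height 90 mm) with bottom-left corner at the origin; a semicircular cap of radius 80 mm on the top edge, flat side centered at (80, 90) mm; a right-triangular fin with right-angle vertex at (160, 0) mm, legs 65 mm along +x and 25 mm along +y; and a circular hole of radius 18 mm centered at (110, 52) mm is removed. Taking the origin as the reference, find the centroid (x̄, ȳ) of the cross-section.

rectangular body: A = 160 × 90 = 14400.00, centroid at (80.00, 45.00).
semicircular top: A = ½π·80² = 10053.10, centroid at (80.00, 123.95).
triangular fin: A = ½·65·25 = 812.50, centroid at (181.67, 8.33).
hole: A = −π·18² = -1017.88, centroid at (110.00, 52.00).
ΣA = 24247.72 mm², ΣAx̄ = 1991885.52 mm³, ΣAȳ = 1847953.30 mm³.
x̄ = 1991885.52/24247.72 = 82.15 mm; ȳ = 1847953.30/24247.72 = 76.21 mm.

x̄ = 82.15 mm, ȳ = 76.21 mm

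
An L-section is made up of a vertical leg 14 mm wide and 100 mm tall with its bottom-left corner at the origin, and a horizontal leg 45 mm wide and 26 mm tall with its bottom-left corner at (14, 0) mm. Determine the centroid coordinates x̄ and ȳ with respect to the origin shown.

vertical leg: A = 14 × 100 = 1400.00, centroid at (7.00, 50.00).
horizontal leg: A = 45 × 26 = 1170.00, centroid at (36.50, 13.00).
ΣA = 2570.00 mm², ΣAx̄ = 52505.00 mm³, ΣAȳ = 85210.00 mm³.
x̄ = 52505.00/2570.00 = 20.43 mm; ȳ = 85210.00/2570.00 = 33.16 mm.

x̄ = 20.43 mm, ȳ = 33.16 mm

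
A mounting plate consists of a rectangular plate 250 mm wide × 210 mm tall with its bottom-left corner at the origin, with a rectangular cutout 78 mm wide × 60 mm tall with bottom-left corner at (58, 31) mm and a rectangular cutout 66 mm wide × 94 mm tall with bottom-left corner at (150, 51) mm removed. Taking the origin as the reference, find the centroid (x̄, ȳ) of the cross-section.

plate: A = 250 × 210 = 52500.00, centroid at (125.00, 105.00).
hole 1: A = −(78 × 60) = -4680.00, centroid at (97.00, 61.00).
hole 2: A = −(66 × 94) = -6204.00, centroid at (183.00, 98.00).
ΣA = 41616.00 mm², ΣAx̄ = 4973208.00 mm³, ΣAȳ = 4619028.00 mm³.
x̄ = 4973208.00/41616.00 = 119.50 mm; ȳ = 4619028.00/41616.00 = 110.99 mm.

x̄ = 119.50 mm, ȳ = 110.99 mm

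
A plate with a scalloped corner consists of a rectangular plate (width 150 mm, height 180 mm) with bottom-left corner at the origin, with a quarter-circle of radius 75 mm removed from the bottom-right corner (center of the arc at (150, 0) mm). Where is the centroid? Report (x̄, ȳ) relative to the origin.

x̄ = 66.55 mm, ȳ = 101.38 mm

Part | A | x̄ᵢ | ȳᵢ | A·x̄ᵢ | A·ȳᵢ
plate | 27000.00 | 75.00 | 90.00 | 2025000.00 | 2430000.00
removed quarter-circle | -4417.86 | 118.17 | 31.83 | -522054.70 | -140625.00
Σ | 22582.14 |  |  | 1502945.30 | 2289375.00
x̄ = 1502945.30 / 22582.14 = 66.55 mm
ȳ = 2289375.00 / 22582.14 = 101.38 mm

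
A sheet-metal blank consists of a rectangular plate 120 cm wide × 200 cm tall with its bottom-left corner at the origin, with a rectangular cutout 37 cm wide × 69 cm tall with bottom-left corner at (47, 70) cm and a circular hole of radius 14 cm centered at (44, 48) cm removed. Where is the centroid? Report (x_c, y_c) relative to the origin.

x_c = 59.80 cm, y_c = 100.99 cm

Part | A | x̄ᵢ | ȳᵢ | A·x̄ᵢ | A·ȳᵢ
plate | 24000.00 | 60.00 | 100.00 | 1440000.00 | 2400000.00
hole 1 | -2553.00 | 65.50 | 104.50 | -167221.50 | -266788.50
hole 2 | -615.75 | 44.00 | 48.00 | -27093.10 | -29556.10
Σ | 20831.25 |  |  | 1245685.40 | 2103655.40
x_c = 1245685.40 / 20831.25 = 59.80 cm
y_c = 2103655.40 / 20831.25 = 100.99 cm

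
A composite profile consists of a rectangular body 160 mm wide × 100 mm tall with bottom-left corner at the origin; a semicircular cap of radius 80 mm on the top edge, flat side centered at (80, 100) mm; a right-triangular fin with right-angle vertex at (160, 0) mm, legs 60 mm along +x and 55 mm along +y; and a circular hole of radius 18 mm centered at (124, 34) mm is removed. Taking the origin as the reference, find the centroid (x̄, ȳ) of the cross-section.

x̄ = 84.50 mm, ȳ = 80.28 mm

rectangular body: A = 160 × 100 = 16000.00, centroid at (80.00, 50.00).
semicircular top: A = ½π·80² = 10053.10, centroid at (80.00, 133.95).
triangular fin: A = ½·60·55 = 1650.00, centroid at (180.00, 18.33).
hole: A = −π·18² = -1017.88, centroid at (124.00, 34.00).
ΣA = 26685.22 mm², ΣAx̄ = 2255031.09 mm³, ΣAȳ = 2142285.20 mm³.
x̄ = 2255031.09/26685.22 = 84.50 mm; ȳ = 2142285.20/26685.22 = 80.28 mm.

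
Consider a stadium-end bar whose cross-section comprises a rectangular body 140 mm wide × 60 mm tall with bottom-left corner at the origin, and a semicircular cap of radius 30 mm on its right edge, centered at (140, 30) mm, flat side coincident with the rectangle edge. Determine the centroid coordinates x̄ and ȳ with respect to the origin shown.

rectangular body: A = 140 × 60 = 8400.00, centroid at (70.00, 30.00).
semicircular end: A = ½π·30² = 1413.72, centroid at (152.73, 30.00).
ΣA = 9813.72 mm²
ΣAx̄ = (8400.00)(70.00) + (1413.72)(152.73) = 803920.34 mm³
ΣAȳ = (8400.00)(30.00) + (1413.72)(30.00) = 294411.50 mm³
x̄ = 803920.34 / 9813.72 = 81.92 mm
ȳ = 294411.50 / 9813.72 = 30.00 mm

x̄ = 81.92 mm, ȳ = 30.00 mm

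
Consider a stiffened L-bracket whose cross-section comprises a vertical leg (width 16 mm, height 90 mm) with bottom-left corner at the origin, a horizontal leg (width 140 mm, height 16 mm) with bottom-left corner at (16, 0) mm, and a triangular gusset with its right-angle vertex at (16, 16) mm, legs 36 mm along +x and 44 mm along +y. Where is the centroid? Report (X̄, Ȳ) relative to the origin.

X̄ = 50.61 mm, Ȳ = 23.93 mm

vertical leg: A = 16 × 90 = 1440.00, centroid at (8.00, 45.00).
horizontal leg: A = 140 × 16 = 2240.00, centroid at (86.00, 8.00).
gusset: A = ½·36·44 = 792.00, centroid at (28.00, 30.67).
ΣA = 4472.00 mm², ΣAX̄ = 226336.00 mm³, ΣAȲ = 107008.00 mm³.
X̄ = 226336.00/4472.00 = 50.61 mm; Ȳ = 107008.00/4472.00 = 23.93 mm.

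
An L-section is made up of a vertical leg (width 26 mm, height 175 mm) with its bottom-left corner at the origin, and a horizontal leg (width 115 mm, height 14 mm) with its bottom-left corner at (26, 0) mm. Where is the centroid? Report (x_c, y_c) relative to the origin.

x_c = 31.43 mm, y_c = 66.46 mm

vertical leg: A = 26 × 175 = 4550.00, centroid at (13.00, 87.50).
horizontal leg: A = 115 × 14 = 1610.00, centroid at (83.50, 7.00).
ΣA = 6160.00 mm², ΣAx_c = 193585.00 mm³, ΣAy_c = 409395.00 mm³.
x_c = 193585.00/6160.00 = 31.43 mm; y_c = 409395.00/6160.00 = 66.46 mm.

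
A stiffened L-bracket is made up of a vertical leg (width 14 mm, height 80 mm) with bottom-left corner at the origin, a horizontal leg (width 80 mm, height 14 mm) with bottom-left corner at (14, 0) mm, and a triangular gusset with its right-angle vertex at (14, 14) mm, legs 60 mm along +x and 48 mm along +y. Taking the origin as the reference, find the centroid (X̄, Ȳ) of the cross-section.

Part | A | x̄ᵢ | ȳᵢ | A·x̄ᵢ | A·ȳᵢ
vertical leg | 1120.00 | 7.00 | 40.00 | 7840.00 | 44800.00
horizontal leg | 1120.00 | 54.00 | 7.00 | 60480.00 | 7840.00
gusset | 1440.00 | 34.00 | 30.00 | 48960.00 | 43200.00
Σ | 3680.00 |  |  | 117280.00 | 95840.00
X̄ = 117280.00 / 3680.00 = 31.87 mm
Ȳ = 95840.00 / 3680.00 = 26.04 mm

X̄ = 31.87 mm, Ȳ = 26.04 mm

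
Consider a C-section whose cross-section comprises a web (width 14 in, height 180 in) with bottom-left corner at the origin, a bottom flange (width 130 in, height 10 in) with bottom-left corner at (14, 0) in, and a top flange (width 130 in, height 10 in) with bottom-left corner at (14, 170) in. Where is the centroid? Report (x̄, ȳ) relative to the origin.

x̄ = 43.56 in, ȳ = 90.00 in

web: A = 14 × 180 = 2520.00, centroid at (7.00, 90.00).
bottom flange: A = 130 × 10 = 1300.00, centroid at (79.00, 5.00).
top flange: A = 130 × 10 = 1300.00, centroid at (79.00, 175.00).
ΣA = 5120.00 in²
ΣAx̄ = (2520.00)(7.00) + (1300.00)(79.00) + (1300.00)(79.00) = 223040.00 in³
ΣAȳ = (2520.00)(90.00) + (1300.00)(5.00) + (1300.00)(175.00) = 460800.00 in³
x̄ = 223040.00 / 5120.00 = 43.56 in
ȳ = 460800.00 / 5120.00 = 90.00 in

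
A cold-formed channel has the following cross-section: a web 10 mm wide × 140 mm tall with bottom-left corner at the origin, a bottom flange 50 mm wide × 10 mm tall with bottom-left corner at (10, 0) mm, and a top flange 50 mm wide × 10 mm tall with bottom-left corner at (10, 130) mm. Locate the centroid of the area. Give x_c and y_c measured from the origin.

web: A = 10 × 140 = 1400.00, centroid at (5.00, 70.00).
bottom flange: A = 50 × 10 = 500.00, centroid at (35.00, 5.00).
top flange: A = 50 × 10 = 500.00, centroid at (35.00, 135.00).
ΣA = 2400.00 mm²
ΣAx_c = (1400.00)(5.00) + (500.00)(35.00) + (500.00)(35.00) = 42000.00 mm³
ΣAy_c = (1400.00)(70.00) + (500.00)(5.00) + (500.00)(135.00) = 168000.00 mm³
x_c = 42000.00 / 2400.00 = 17.50 mm
y_c = 168000.00 / 2400.00 = 70.00 mm

x_c = 17.50 mm, y_c = 70.00 mm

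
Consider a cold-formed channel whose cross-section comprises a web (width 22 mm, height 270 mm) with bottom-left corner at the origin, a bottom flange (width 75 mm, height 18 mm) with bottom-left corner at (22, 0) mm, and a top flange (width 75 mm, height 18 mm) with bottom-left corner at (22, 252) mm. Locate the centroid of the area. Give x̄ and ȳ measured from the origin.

web: A = 22 × 270 = 5940.00, centroid at (11.00, 135.00).
bottom flange: A = 75 × 18 = 1350.00, centroid at (59.50, 9.00).
top flange: A = 75 × 18 = 1350.00, centroid at (59.50, 261.00).
ΣA = 8640.00 mm², ΣAx̄ = 225990.00 mm³, ΣAȳ = 1166400.00 mm³.
x̄ = 225990.00/8640.00 = 26.16 mm; ȳ = 1166400.00/8640.00 = 135.00 mm.

x̄ = 26.16 mm, ȳ = 135.00 mm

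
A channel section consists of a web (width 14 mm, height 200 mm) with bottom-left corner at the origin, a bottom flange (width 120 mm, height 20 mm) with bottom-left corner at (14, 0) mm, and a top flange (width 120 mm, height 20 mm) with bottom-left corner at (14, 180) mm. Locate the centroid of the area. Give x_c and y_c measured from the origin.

x_c = 49.32 mm, y_c = 100.00 mm

web: A = 14 × 200 = 2800.00, centroid at (7.00, 100.00).
bottom flange: A = 120 × 20 = 2400.00, centroid at (74.00, 10.00).
top flange: A = 120 × 20 = 2400.00, centroid at (74.00, 190.00).
ΣA = 7600.00 mm²
ΣAx_c = (2800.00)(7.00) + (2400.00)(74.00) + (2400.00)(74.00) = 374800.00 mm³
ΣAy_c = (2800.00)(100.00) + (2400.00)(10.00) + (2400.00)(190.00) = 760000.00 mm³
x_c = 374800.00 / 7600.00 = 49.32 mm
y_c = 760000.00 / 7600.00 = 100.00 mm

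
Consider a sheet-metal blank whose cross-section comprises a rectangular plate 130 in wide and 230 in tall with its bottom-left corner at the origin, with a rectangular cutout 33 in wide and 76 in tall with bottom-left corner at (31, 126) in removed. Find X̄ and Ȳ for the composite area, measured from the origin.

X̄ = 66.60 in, Ȳ = 110.51 in

plate: A = 130 × 230 = 29900.00, centroid at (65.00, 115.00).
hole: A = −(33 × 76) = -2508.00, centroid at (47.50, 164.00).
ΣA = 27392.00 in²
ΣAX̄ = (29900.00)(65.00) + (-2508.00)(47.50) = 1824370.00 in³
ΣAȲ = (29900.00)(115.00) + (-2508.00)(164.00) = 3027188.00 in³
X̄ = 1824370.00 / 27392.00 = 66.60 in
Ȳ = 3027188.00 / 27392.00 = 110.51 in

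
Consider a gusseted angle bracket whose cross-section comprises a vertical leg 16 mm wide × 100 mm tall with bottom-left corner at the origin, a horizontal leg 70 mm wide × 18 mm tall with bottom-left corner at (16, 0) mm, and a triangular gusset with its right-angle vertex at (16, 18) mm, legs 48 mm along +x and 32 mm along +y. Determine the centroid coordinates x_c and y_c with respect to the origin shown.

x_c = 28.01 mm, y_c = 31.24 mm

Part | A | x̄ᵢ | ȳᵢ | A·x̄ᵢ | A·ȳᵢ
vertical leg | 1600.00 | 8.00 | 50.00 | 12800.00 | 80000.00
horizontal leg | 1260.00 | 51.00 | 9.00 | 64260.00 | 11340.00
gusset | 768.00 | 32.00 | 28.67 | 24576.00 | 22016.00
Σ | 3628.00 |  |  | 101636.00 | 113356.00
x_c = 101636.00 / 3628.00 = 28.01 mm
y_c = 113356.00 / 3628.00 = 31.24 mm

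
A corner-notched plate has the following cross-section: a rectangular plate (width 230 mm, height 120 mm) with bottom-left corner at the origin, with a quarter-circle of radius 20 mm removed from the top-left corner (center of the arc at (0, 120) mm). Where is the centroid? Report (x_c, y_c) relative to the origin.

x_c = 116.23 mm, y_c = 59.41 mm

plate: A = 230 × 120 = 27600.00, centroid at (115.00, 60.00).
removed quarter-circle: A = −¼π·20² = -314.16, centroid at (8.49, 111.51).
ΣA = 27285.84 mm², ΣAx_c = 3171333.33 mm³, ΣAy_c = 1620967.55 mm³.
x_c = 3171333.33/27285.84 = 116.23 mm; y_c = 1620967.55/27285.84 = 59.41 mm.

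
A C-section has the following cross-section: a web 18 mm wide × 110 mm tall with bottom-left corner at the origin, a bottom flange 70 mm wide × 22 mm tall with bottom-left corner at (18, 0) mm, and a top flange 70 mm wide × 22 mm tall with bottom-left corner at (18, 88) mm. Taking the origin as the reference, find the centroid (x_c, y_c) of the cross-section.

Part | A | x̄ᵢ | ȳᵢ | A·x̄ᵢ | A·ȳᵢ
web | 1980.00 | 9.00 | 55.00 | 17820.00 | 108900.00
bottom flange | 1540.00 | 53.00 | 11.00 | 81620.00 | 16940.00
top flange | 1540.00 | 53.00 | 99.00 | 81620.00 | 152460.00
Σ | 5060.00 |  |  | 181060.00 | 278300.00
x_c = 181060.00 / 5060.00 = 35.78 mm
y_c = 278300.00 / 5060.00 = 55.00 mm

x_c = 35.78 mm, y_c = 55.00 mm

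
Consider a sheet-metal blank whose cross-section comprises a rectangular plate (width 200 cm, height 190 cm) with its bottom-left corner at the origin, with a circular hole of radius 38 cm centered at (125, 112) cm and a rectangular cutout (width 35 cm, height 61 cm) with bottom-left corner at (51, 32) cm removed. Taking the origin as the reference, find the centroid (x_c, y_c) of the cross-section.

x_c = 98.53 cm, y_c = 94.75 cm

plate: A = 200 × 190 = 38000.00, centroid at (100.00, 95.00).
hole 1: A = −π·38² = -4536.46, centroid at (125.00, 112.00).
hole 2: A = −(35 × 61) = -2135.00, centroid at (68.50, 62.50).
ΣA = 31328.54 cm²
ΣAx_c = (38000.00)(100.00) + (-4536.46)(125.00) + (-2135.00)(68.50) = 3086695.03 cm³
ΣAy_c = (38000.00)(95.00) + (-4536.46)(112.00) + (-2135.00)(62.50) = 2968479.00 cm³
x_c = 3086695.03 / 31328.54 = 98.53 cm
y_c = 2968479.00 / 31328.54 = 94.75 cm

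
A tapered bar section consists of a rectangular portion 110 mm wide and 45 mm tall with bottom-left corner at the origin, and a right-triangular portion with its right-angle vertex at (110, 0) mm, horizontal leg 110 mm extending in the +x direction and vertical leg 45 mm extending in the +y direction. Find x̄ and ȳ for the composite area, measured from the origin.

x̄ = 85.56 mm, ȳ = 20.00 mm

Part | A | x̄ᵢ | ȳᵢ | A·x̄ᵢ | A·ȳᵢ
rectangular portion | 4950.00 | 55.00 | 22.50 | 272250.00 | 111375.00
triangular portion | 2475.00 | 146.67 | 15.00 | 363000.00 | 37125.00
Σ | 7425.00 |  |  | 635250.00 | 148500.00
x̄ = 635250.00 / 7425.00 = 85.56 mm
ȳ = 148500.00 / 7425.00 = 20.00 mm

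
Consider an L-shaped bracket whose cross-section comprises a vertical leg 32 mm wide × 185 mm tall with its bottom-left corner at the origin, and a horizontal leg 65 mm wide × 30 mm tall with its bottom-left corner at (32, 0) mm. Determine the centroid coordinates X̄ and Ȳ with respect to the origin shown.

X̄ = 28.02 mm, Ȳ = 73.30 mm

vertical leg: A = 32 × 185 = 5920.00, centroid at (16.00, 92.50).
horizontal leg: A = 65 × 30 = 1950.00, centroid at (64.50, 15.00).
ΣA = 7870.00 mm²
ΣAX̄ = (5920.00)(16.00) + (1950.00)(64.50) = 220495.00 mm³
ΣAȲ = (5920.00)(92.50) + (1950.00)(15.00) = 576850.00 mm³
X̄ = 220495.00 / 7870.00 = 28.02 mm
Ȳ = 576850.00 / 7870.00 = 73.30 mm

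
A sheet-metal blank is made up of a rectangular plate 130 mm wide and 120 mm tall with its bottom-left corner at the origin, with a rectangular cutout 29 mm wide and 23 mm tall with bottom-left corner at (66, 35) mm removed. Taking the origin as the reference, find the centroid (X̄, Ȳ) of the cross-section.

plate: A = 130 × 120 = 15600.00, centroid at (65.00, 60.00).
hole: A = −(29 × 23) = -667.00, centroid at (80.50, 46.50).
ΣA = 14933.00 mm²
ΣAX̄ = (15600.00)(65.00) + (-667.00)(80.50) = 960306.50 mm³
ΣAȲ = (15600.00)(60.00) + (-667.00)(46.50) = 904984.50 mm³
X̄ = 960306.50 / 14933.00 = 64.31 mm
Ȳ = 904984.50 / 14933.00 = 60.60 mm

X̄ = 64.31 mm, Ȳ = 60.60 mm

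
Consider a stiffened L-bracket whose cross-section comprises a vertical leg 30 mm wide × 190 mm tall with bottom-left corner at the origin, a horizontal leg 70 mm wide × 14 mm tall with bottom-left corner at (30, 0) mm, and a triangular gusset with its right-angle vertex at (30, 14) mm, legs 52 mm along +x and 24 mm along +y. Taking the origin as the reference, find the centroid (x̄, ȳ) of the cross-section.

x̄ = 24.47 mm, ȳ = 76.96 mm

vertical leg: A = 30 × 190 = 5700.00, centroid at (15.00, 95.00).
horizontal leg: A = 70 × 14 = 980.00, centroid at (65.00, 7.00).
gusset: A = ½·52·24 = 624.00, centroid at (47.33, 22.00).
ΣA = 7304.00 mm²
ΣAx̄ = (5700.00)(15.00) + (980.00)(65.00) + (624.00)(47.33) = 178736.00 mm³
ΣAȳ = (5700.00)(95.00) + (980.00)(7.00) + (624.00)(22.00) = 562088.00 mm³
x̄ = 178736.00 / 7304.00 = 24.47 mm
ȳ = 562088.00 / 7304.00 = 76.96 mm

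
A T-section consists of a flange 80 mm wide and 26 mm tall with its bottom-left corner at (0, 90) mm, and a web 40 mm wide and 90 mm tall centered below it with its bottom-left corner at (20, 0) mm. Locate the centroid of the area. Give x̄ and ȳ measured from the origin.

web: A = 40 × 90 = 3600.00, centroid at (40.00, 45.00).
flange: A = 80 × 26 = 2080.00, centroid at (40.00, 103.00).
ΣA = 5680.00 mm²
ΣAx̄ = (3600.00)(40.00) + (2080.00)(40.00) = 227200.00 mm³
ΣAȳ = (3600.00)(45.00) + (2080.00)(103.00) = 376240.00 mm³
x̄ = 227200.00 / 5680.00 = 40.00 mm
ȳ = 376240.00 / 5680.00 = 66.24 mm

x̄ = 40.00 mm, ȳ = 66.24 mm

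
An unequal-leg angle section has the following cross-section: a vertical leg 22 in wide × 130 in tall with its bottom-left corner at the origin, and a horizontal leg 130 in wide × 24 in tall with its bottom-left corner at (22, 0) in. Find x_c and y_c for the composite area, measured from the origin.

x_c = 50.65 in, y_c = 37.35 in

vertical leg: A = 22 × 130 = 2860.00, centroid at (11.00, 65.00).
horizontal leg: A = 130 × 24 = 3120.00, centroid at (87.00, 12.00).
ΣA = 5980.00 in², ΣAx_c = 302900.00 in³, ΣAy_c = 223340.00 in³.
x_c = 302900.00/5980.00 = 50.65 in; y_c = 223340.00/5980.00 = 37.35 in.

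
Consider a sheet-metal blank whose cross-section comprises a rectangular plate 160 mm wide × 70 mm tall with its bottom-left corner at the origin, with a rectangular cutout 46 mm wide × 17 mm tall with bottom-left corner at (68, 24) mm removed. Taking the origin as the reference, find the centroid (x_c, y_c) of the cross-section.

plate: A = 160 × 70 = 11200.00, centroid at (80.00, 35.00).
hole: A = −(46 × 17) = -782.00, centroid at (91.00, 32.50).
ΣA = 10418.00 mm², ΣAx_c = 824838.00 mm³, ΣAy_c = 366585.00 mm³.
x_c = 824838.00/10418.00 = 79.17 mm; y_c = 366585.00/10418.00 = 35.19 mm.

x_c = 79.17 mm, y_c = 35.19 mm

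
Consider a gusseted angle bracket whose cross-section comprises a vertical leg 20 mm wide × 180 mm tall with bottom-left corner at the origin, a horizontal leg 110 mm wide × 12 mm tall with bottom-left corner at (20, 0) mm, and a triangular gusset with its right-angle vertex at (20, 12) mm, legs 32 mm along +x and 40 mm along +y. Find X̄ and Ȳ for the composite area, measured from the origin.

X̄ = 27.81 mm, Ȳ = 62.61 mm

vertical leg: A = 20 × 180 = 3600.00, centroid at (10.00, 90.00).
horizontal leg: A = 110 × 12 = 1320.00, centroid at (75.00, 6.00).
gusset: A = ½·32·40 = 640.00, centroid at (30.67, 25.33).
ΣA = 5560.00 mm², ΣAX̄ = 154626.67 mm³, ΣAȲ = 348133.33 mm³.
X̄ = 154626.67/5560.00 = 27.81 mm; Ȳ = 348133.33/5560.00 = 62.61 mm.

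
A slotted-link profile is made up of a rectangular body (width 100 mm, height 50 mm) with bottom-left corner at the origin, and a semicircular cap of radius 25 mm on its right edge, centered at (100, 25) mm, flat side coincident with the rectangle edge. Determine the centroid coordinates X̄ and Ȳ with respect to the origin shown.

X̄ = 59.95 mm, Ȳ = 25.00 mm

Part | A | x̄ᵢ | ȳᵢ | A·x̄ᵢ | A·ȳᵢ
rectangular body | 5000.00 | 50.00 | 25.00 | 250000.00 | 125000.00
semicircular end | 981.75 | 110.61 | 25.00 | 108591.44 | 24543.69
Σ | 5981.75 |  |  | 358591.44 | 149543.69
X̄ = 358591.44 / 5981.75 = 59.95 mm
Ȳ = 149543.69 / 5981.75 = 25.00 mm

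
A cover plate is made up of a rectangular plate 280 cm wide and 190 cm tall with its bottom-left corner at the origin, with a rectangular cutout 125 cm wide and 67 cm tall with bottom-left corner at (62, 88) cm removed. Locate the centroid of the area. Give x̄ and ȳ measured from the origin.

x̄ = 142.90 cm, ȳ = 90.05 cm

plate: A = 280 × 190 = 53200.00, centroid at (140.00, 95.00).
hole: A = −(125 × 67) = -8375.00, centroid at (124.50, 121.50).
ΣA = 44825.00 cm²
ΣAx̄ = (53200.00)(140.00) + (-8375.00)(124.50) = 6405312.50 cm³
ΣAȳ = (53200.00)(95.00) + (-8375.00)(121.50) = 4036437.50 cm³
x̄ = 6405312.50 / 44825.00 = 142.90 cm
ȳ = 4036437.50 / 44825.00 = 90.05 cm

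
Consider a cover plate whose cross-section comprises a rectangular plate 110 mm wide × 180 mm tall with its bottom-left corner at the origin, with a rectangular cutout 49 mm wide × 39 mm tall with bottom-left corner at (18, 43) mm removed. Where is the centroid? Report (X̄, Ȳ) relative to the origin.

plate: A = 110 × 180 = 19800.00, centroid at (55.00, 90.00).
hole: A = −(49 × 39) = -1911.00, centroid at (42.50, 62.50).
ΣA = 17889.00 mm², ΣAX̄ = 1007782.50 mm³, ΣAȲ = 1662562.50 mm³.
X̄ = 1007782.50/17889.00 = 56.34 mm; Ȳ = 1662562.50/17889.00 = 92.94 mm.

X̄ = 56.34 mm, Ȳ = 92.94 mm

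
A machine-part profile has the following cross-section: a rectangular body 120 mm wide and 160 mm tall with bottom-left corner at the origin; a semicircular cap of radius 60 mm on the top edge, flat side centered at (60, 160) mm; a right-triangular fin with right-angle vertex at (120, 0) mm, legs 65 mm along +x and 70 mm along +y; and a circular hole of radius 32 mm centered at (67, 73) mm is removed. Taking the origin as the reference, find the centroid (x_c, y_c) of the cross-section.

x_c = 66.83 mm, y_c = 100.49 mm

rectangular body: A = 120 × 160 = 19200.00, centroid at (60.00, 80.00).
semicircular top: A = ½π·60² = 5654.87, centroid at (60.00, 185.46).
triangular fin: A = ½·65·70 = 2275.00, centroid at (141.67, 23.33).
hole: A = −π·32² = -3216.99, centroid at (67.00, 73.00).
ΣA = 23912.88 mm²
ΣAx_c = (19200.00)(60.00) + (5654.87)(60.00) + (2275.00)(141.67) + (-3216.99)(67.00) = 1598045.28 mm³
ΣAy_c = (19200.00)(80.00) + (5654.87)(185.46) + (2275.00)(23.33) + (-3216.99)(73.00) = 2403021.68 mm³
x_c = 1598045.28 / 23912.88 = 66.83 mm
y_c = 2403021.68 / 23912.88 = 100.49 mm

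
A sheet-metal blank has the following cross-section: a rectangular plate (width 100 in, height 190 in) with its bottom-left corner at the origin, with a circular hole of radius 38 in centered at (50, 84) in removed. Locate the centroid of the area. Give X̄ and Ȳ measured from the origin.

X̄ = 50.00 in, Ȳ = 98.45 in

plate: A = 100 × 190 = 19000.00, centroid at (50.00, 95.00).
hole: A = −π·38² = -4536.46, centroid at (50.00, 84.00).
ΣA = 14463.54 in², ΣAX̄ = 723177.01 in³, ΣAȲ = 1423937.38 in³.
X̄ = 723177.01/14463.54 = 50.00 in; Ȳ = 1423937.38/14463.54 = 98.45 in.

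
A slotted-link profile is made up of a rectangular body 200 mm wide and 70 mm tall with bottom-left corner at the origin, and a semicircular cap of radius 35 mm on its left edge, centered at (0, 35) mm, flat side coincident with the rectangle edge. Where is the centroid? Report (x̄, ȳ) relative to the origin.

x̄ = 86.12 mm, ȳ = 35.00 mm

rectangular body: A = 200 × 70 = 14000.00, centroid at (100.00, 35.00).
semicircular end: A = ½π·35² = 1924.23, centroid at (-14.85, 35.00).
ΣA = 15924.23 mm²
ΣAx̄ = (14000.00)(100.00) + (1924.23)(-14.85) = 1371416.67 mm³
ΣAȳ = (14000.00)(35.00) + (1924.23)(35.00) = 557347.89 mm³
x̄ = 1371416.67 / 15924.23 = 86.12 mm
ȳ = 557347.89 / 15924.23 = 35.00 mm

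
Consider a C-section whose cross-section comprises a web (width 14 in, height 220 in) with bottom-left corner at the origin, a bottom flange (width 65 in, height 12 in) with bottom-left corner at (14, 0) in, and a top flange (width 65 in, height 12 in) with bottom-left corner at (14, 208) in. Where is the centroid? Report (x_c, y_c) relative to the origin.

x_c = 20.28 in, y_c = 110.00 in

web: A = 14 × 220 = 3080.00, centroid at (7.00, 110.00).
bottom flange: A = 65 × 12 = 780.00, centroid at (46.50, 6.00).
top flange: A = 65 × 12 = 780.00, centroid at (46.50, 214.00).
ΣA = 4640.00 in², ΣAx_c = 94100.00 in³, ΣAy_c = 510400.00 in³.
x_c = 94100.00/4640.00 = 20.28 in; y_c = 510400.00/4640.00 = 110.00 in.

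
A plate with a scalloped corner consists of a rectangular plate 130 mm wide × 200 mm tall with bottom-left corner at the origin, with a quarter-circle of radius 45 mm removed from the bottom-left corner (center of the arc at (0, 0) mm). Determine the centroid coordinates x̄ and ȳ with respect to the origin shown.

Part | A | x̄ᵢ | ȳᵢ | A·x̄ᵢ | A·ȳᵢ
plate | 26000.00 | 65.00 | 100.00 | 1690000.00 | 2600000.00
removed quarter-circle | -1590.43 | 19.10 | 19.10 | -30375.00 | -30375.00
Σ | 24409.57 |  |  | 1659625.00 | 2569625.00
x̄ = 1659625.00 / 24409.57 = 67.99 mm
ȳ = 2569625.00 / 24409.57 = 105.27 mm

x̄ = 67.99 mm, ȳ = 105.27 mm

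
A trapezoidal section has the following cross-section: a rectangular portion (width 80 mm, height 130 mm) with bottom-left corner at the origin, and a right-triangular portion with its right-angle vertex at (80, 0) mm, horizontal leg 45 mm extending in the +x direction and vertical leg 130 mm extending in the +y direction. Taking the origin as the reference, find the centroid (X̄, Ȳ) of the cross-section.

rectangular portion: A = 80 × 130 = 10400.00, centroid at (40.00, 65.00).
triangular portion: A = ½·45·130 = 2925.00, centroid at (95.00, 43.33).
ΣA = 13325.00 mm², ΣAX̄ = 693875.00 mm³, ΣAȲ = 802750.00 mm³.
X̄ = 693875.00/13325.00 = 52.07 mm; Ȳ = 802750.00/13325.00 = 60.24 mm.

X̄ = 52.07 mm, Ȳ = 60.24 mm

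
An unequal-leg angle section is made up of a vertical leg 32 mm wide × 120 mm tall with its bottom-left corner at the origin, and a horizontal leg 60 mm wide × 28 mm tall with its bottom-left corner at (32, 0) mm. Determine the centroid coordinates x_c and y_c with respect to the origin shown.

vertical leg: A = 32 × 120 = 3840.00, centroid at (16.00, 60.00).
horizontal leg: A = 60 × 28 = 1680.00, centroid at (62.00, 14.00).
ΣA = 5520.00 mm²
ΣAx_c = (3840.00)(16.00) + (1680.00)(62.00) = 165600.00 mm³
ΣAy_c = (3840.00)(60.00) + (1680.00)(14.00) = 253920.00 mm³
x_c = 165600.00 / 5520.00 = 30.00 mm
y_c = 253920.00 / 5520.00 = 46.00 mm

x_c = 30.00 mm, y_c = 46.00 mm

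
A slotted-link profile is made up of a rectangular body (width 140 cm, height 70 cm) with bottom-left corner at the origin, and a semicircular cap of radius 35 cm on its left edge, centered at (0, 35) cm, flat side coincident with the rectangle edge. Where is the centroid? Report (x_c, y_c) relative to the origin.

x_c = 56.07 cm, y_c = 35.00 cm

rectangular body: A = 140 × 70 = 9800.00, centroid at (70.00, 35.00).
semicircular end: A = ½π·35² = 1924.23, centroid at (-14.85, 35.00).
ΣA = 11724.23 cm², ΣAx_c = 657416.67 cm³, ΣAy_c = 410347.89 cm³.
x_c = 657416.67/11724.23 = 56.07 cm; y_c = 410347.89/11724.23 = 35.00 cm.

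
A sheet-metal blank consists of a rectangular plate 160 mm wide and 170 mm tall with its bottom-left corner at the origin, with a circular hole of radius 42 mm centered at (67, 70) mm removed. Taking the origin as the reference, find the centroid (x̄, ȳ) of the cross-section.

plate: A = 160 × 170 = 27200.00, centroid at (80.00, 85.00).
hole: A = −π·42² = -5541.77, centroid at (67.00, 70.00).
ΣA = 21658.23 mm², ΣAx̄ = 1804701.45 mm³, ΣAȳ = 1924076.14 mm³.
x̄ = 1804701.45/21658.23 = 83.33 mm; ȳ = 1924076.14/21658.23 = 88.84 mm.

x̄ = 83.33 mm, ȳ = 88.84 mm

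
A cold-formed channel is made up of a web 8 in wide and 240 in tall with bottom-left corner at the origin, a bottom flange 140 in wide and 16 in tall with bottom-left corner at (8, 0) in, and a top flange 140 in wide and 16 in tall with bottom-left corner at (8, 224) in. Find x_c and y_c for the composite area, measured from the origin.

x_c = 55.80 in, y_c = 120.00 in

web: A = 8 × 240 = 1920.00, centroid at (4.00, 120.00).
bottom flange: A = 140 × 16 = 2240.00, centroid at (78.00, 8.00).
top flange: A = 140 × 16 = 2240.00, centroid at (78.00, 232.00).
ΣA = 6400.00 in², ΣAx_c = 357120.00 in³, ΣAy_c = 768000.00 in³.
x_c = 357120.00/6400.00 = 55.80 in; y_c = 768000.00/6400.00 = 120.00 in.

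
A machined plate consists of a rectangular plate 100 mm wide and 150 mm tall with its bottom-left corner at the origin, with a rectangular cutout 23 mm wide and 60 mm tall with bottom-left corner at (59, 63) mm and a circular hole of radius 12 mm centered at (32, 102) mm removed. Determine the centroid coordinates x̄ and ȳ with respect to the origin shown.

x̄ = 48.47 mm, ȳ = 72.19 mm

plate: A = 100 × 150 = 15000.00, centroid at (50.00, 75.00).
hole 1: A = −(23 × 60) = -1380.00, centroid at (70.50, 93.00).
hole 2: A = −π·12² = -452.39, centroid at (32.00, 102.00).
ΣA = 13167.61 mm²
ΣAx̄ = (15000.00)(50.00) + (-1380.00)(70.50) + (-452.39)(32.00) = 638233.54 mm³
ΣAȳ = (15000.00)(75.00) + (-1380.00)(93.00) + (-452.39)(102.00) = 950516.29 mm³
x̄ = 638233.54 / 13167.61 = 48.47 mm
ȳ = 950516.29 / 13167.61 = 72.19 mm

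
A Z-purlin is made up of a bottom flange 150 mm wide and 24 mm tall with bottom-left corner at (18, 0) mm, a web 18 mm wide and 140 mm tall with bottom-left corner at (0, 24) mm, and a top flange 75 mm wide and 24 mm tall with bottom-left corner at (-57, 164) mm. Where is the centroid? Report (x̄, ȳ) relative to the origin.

bottom flange: A = 150 × 24 = 3600.00, centroid at (93.00, 12.00).
web: A = 18 × 140 = 2520.00, centroid at (9.00, 94.00).
top flange: A = 75 × 24 = 1800.00, centroid at (-19.50, 176.00).
ΣA = 7920.00 mm², ΣAx̄ = 322380.00 mm³, ΣAȳ = 596880.00 mm³.
x̄ = 322380.00/7920.00 = 40.70 mm; ȳ = 596880.00/7920.00 = 75.36 mm.

x̄ = 40.70 mm, ȳ = 75.36 mm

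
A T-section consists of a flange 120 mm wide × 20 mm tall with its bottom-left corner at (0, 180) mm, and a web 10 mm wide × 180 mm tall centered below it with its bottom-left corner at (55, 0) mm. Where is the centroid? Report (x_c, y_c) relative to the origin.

web: A = 10 × 180 = 1800.00, centroid at (60.00, 90.00).
flange: A = 120 × 20 = 2400.00, centroid at (60.00, 190.00).
ΣA = 4200.00 mm²
ΣAx_c = (1800.00)(60.00) + (2400.00)(60.00) = 252000.00 mm³
ΣAy_c = (1800.00)(90.00) + (2400.00)(190.00) = 618000.00 mm³
x_c = 252000.00 / 4200.00 = 60.00 mm
y_c = 618000.00 / 4200.00 = 147.14 mm

x_c = 60.00 mm, y_c = 147.14 mm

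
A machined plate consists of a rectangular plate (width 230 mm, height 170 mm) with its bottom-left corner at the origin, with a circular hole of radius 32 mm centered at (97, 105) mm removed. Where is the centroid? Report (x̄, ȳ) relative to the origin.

Part | A | x̄ᵢ | ȳᵢ | A·x̄ᵢ | A·ȳᵢ
plate | 39100.00 | 115.00 | 85.00 | 4496500.00 | 3323500.00
hole | -3216.99 | 97.00 | 105.00 | -312048.12 | -337784.04
Σ | 35883.01 |  |  | 4184451.88 | 2985715.96
x̄ = 4184451.88 / 35883.01 = 116.61 mm
ȳ = 2985715.96 / 35883.01 = 83.21 mm

x̄ = 116.61 mm, ȳ = 83.21 mm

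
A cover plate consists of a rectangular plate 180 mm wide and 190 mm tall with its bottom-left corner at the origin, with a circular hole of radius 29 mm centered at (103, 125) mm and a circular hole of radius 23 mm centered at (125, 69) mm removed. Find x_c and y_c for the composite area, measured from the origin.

plate: A = 180 × 190 = 34200.00, centroid at (90.00, 95.00).
hole 1: A = −π·29² = -2642.08, centroid at (103.00, 125.00).
hole 2: A = −π·23² = -1661.90, centroid at (125.00, 69.00).
ΣA = 29896.02 mm², ΣAx_c = 2598128.01 mm³, ΣAy_c = 2804068.80 mm³.
x_c = 2598128.01/29896.02 = 86.91 mm; y_c = 2804068.80/29896.02 = 93.79 mm.

x_c = 86.91 mm, y_c = 93.79 mm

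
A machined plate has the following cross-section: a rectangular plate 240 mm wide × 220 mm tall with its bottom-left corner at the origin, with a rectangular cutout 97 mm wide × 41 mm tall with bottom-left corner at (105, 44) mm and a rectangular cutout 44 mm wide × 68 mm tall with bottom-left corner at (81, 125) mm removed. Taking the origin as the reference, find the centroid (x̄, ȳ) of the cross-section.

x̄ = 118.20 mm, ȳ = 110.75 mm

plate: A = 240 × 220 = 52800.00, centroid at (120.00, 110.00).
hole 1: A = −(97 × 41) = -3977.00, centroid at (153.50, 64.50).
hole 2: A = −(44 × 68) = -2992.00, centroid at (103.00, 159.00).
ΣA = 45831.00 mm², ΣAx̄ = 5417354.50 mm³, ΣAȳ = 5075755.50 mm³.
x̄ = 5417354.50/45831.00 = 118.20 mm; ȳ = 5075755.50/45831.00 = 110.75 mm.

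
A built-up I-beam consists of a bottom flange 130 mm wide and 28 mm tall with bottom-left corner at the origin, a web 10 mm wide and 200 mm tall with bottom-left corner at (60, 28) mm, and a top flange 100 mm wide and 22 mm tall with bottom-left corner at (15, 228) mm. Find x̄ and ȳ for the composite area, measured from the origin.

x̄ = 65.00 mm, ȳ = 106.22 mm

bottom flange: A = 130 × 28 = 3640.00, centroid at (65.00, 14.00).
web: A = 10 × 200 = 2000.00, centroid at (65.00, 128.00).
top flange: A = 100 × 22 = 2200.00, centroid at (65.00, 239.00).
ΣA = 7840.00 mm², ΣAx̄ = 509600.00 mm³, ΣAȳ = 832760.00 mm³.
x̄ = 509600.00/7840.00 = 65.00 mm; ȳ = 832760.00/7840.00 = 106.22 mm.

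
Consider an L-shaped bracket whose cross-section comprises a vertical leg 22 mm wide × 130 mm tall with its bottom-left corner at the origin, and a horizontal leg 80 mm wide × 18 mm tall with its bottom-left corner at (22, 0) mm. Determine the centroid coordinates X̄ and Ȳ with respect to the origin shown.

X̄ = 28.08 mm, Ȳ = 46.25 mm

vertical leg: A = 22 × 130 = 2860.00, centroid at (11.00, 65.00).
horizontal leg: A = 80 × 18 = 1440.00, centroid at (62.00, 9.00).
ΣA = 4300.00 mm²
ΣAX̄ = (2860.00)(11.00) + (1440.00)(62.00) = 120740.00 mm³
ΣAȲ = (2860.00)(65.00) + (1440.00)(9.00) = 198860.00 mm³
X̄ = 120740.00 / 4300.00 = 28.08 mm
Ȳ = 198860.00 / 4300.00 = 46.25 mm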